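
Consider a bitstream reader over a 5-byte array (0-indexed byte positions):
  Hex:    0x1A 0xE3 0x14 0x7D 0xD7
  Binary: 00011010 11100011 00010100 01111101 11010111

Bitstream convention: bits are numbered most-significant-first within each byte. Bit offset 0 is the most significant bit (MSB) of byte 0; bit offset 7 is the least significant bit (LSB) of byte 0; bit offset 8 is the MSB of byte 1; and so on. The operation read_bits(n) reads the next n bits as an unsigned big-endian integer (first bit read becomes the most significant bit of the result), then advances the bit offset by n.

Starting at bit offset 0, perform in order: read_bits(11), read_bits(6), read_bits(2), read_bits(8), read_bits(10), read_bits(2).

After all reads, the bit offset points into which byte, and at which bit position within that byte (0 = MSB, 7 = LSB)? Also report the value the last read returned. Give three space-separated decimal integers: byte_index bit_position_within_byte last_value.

Read 1: bits[0:11] width=11 -> value=215 (bin 00011010111); offset now 11 = byte 1 bit 3; 29 bits remain
Read 2: bits[11:17] width=6 -> value=6 (bin 000110); offset now 17 = byte 2 bit 1; 23 bits remain
Read 3: bits[17:19] width=2 -> value=0 (bin 00); offset now 19 = byte 2 bit 3; 21 bits remain
Read 4: bits[19:27] width=8 -> value=163 (bin 10100011); offset now 27 = byte 3 bit 3; 13 bits remain
Read 5: bits[27:37] width=10 -> value=954 (bin 1110111010); offset now 37 = byte 4 bit 5; 3 bits remain
Read 6: bits[37:39] width=2 -> value=3 (bin 11); offset now 39 = byte 4 bit 7; 1 bits remain

Answer: 4 7 3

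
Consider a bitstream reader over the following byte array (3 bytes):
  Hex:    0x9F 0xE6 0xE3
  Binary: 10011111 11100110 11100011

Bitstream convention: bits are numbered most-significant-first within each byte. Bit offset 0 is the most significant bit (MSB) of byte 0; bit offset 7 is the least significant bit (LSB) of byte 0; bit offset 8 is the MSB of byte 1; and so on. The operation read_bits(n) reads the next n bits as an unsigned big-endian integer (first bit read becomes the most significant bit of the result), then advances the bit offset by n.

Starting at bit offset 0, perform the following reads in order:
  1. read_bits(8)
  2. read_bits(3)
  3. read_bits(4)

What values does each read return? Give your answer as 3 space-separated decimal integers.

Read 1: bits[0:8] width=8 -> value=159 (bin 10011111); offset now 8 = byte 1 bit 0; 16 bits remain
Read 2: bits[8:11] width=3 -> value=7 (bin 111); offset now 11 = byte 1 bit 3; 13 bits remain
Read 3: bits[11:15] width=4 -> value=3 (bin 0011); offset now 15 = byte 1 bit 7; 9 bits remain

Answer: 159 7 3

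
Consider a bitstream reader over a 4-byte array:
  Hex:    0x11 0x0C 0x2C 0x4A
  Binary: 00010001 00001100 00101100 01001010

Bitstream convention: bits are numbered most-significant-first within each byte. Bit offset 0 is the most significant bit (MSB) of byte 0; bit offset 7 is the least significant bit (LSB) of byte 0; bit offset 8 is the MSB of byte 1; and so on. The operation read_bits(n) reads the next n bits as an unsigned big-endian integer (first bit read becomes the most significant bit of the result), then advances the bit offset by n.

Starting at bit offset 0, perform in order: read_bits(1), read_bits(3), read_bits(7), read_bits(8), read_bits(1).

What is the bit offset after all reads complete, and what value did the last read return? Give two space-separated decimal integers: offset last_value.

Answer: 20 0

Derivation:
Read 1: bits[0:1] width=1 -> value=0 (bin 0); offset now 1 = byte 0 bit 1; 31 bits remain
Read 2: bits[1:4] width=3 -> value=1 (bin 001); offset now 4 = byte 0 bit 4; 28 bits remain
Read 3: bits[4:11] width=7 -> value=8 (bin 0001000); offset now 11 = byte 1 bit 3; 21 bits remain
Read 4: bits[11:19] width=8 -> value=97 (bin 01100001); offset now 19 = byte 2 bit 3; 13 bits remain
Read 5: bits[19:20] width=1 -> value=0 (bin 0); offset now 20 = byte 2 bit 4; 12 bits remain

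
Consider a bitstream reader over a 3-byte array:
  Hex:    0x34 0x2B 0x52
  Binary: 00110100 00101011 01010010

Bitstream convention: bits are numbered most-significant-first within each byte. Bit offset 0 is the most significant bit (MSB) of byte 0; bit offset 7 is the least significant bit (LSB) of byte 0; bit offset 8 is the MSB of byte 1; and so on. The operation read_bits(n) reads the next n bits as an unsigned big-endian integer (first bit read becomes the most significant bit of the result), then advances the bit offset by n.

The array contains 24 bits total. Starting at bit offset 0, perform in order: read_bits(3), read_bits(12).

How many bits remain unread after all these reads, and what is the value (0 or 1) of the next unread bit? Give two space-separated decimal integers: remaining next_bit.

Read 1: bits[0:3] width=3 -> value=1 (bin 001); offset now 3 = byte 0 bit 3; 21 bits remain
Read 2: bits[3:15] width=12 -> value=2581 (bin 101000010101); offset now 15 = byte 1 bit 7; 9 bits remain

Answer: 9 1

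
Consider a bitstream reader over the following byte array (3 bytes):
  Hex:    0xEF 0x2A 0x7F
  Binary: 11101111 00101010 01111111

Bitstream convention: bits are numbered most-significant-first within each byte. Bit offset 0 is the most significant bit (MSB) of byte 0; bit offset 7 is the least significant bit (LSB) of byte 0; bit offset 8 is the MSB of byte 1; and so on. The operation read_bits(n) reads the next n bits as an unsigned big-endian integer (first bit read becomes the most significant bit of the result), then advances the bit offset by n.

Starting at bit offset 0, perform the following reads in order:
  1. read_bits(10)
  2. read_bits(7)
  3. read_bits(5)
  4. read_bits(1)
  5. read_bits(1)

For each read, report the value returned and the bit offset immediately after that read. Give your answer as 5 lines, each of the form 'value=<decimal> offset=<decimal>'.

Read 1: bits[0:10] width=10 -> value=956 (bin 1110111100); offset now 10 = byte 1 bit 2; 14 bits remain
Read 2: bits[10:17] width=7 -> value=84 (bin 1010100); offset now 17 = byte 2 bit 1; 7 bits remain
Read 3: bits[17:22] width=5 -> value=31 (bin 11111); offset now 22 = byte 2 bit 6; 2 bits remain
Read 4: bits[22:23] width=1 -> value=1 (bin 1); offset now 23 = byte 2 bit 7; 1 bits remain
Read 5: bits[23:24] width=1 -> value=1 (bin 1); offset now 24 = byte 3 bit 0; 0 bits remain

Answer: value=956 offset=10
value=84 offset=17
value=31 offset=22
value=1 offset=23
value=1 offset=24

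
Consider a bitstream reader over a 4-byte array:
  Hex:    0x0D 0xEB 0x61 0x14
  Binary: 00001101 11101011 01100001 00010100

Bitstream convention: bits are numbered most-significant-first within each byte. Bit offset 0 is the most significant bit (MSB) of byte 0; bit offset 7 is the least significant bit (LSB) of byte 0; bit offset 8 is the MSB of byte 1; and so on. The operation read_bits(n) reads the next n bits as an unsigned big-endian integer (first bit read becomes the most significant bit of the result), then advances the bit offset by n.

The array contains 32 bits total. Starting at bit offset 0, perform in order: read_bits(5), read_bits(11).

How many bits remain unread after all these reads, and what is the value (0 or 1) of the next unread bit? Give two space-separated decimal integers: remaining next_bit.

Answer: 16 0

Derivation:
Read 1: bits[0:5] width=5 -> value=1 (bin 00001); offset now 5 = byte 0 bit 5; 27 bits remain
Read 2: bits[5:16] width=11 -> value=1515 (bin 10111101011); offset now 16 = byte 2 bit 0; 16 bits remain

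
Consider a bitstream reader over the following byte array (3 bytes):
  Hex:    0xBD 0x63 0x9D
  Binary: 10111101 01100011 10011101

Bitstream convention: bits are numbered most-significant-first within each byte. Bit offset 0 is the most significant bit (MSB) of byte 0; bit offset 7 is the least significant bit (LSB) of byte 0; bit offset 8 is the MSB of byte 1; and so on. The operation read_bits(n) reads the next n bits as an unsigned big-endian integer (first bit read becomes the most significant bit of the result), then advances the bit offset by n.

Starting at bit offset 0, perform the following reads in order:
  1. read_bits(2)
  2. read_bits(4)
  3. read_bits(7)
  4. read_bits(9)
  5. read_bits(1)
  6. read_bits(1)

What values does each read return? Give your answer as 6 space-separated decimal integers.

Read 1: bits[0:2] width=2 -> value=2 (bin 10); offset now 2 = byte 0 bit 2; 22 bits remain
Read 2: bits[2:6] width=4 -> value=15 (bin 1111); offset now 6 = byte 0 bit 6; 18 bits remain
Read 3: bits[6:13] width=7 -> value=44 (bin 0101100); offset now 13 = byte 1 bit 5; 11 bits remain
Read 4: bits[13:22] width=9 -> value=231 (bin 011100111); offset now 22 = byte 2 bit 6; 2 bits remain
Read 5: bits[22:23] width=1 -> value=0 (bin 0); offset now 23 = byte 2 bit 7; 1 bits remain
Read 6: bits[23:24] width=1 -> value=1 (bin 1); offset now 24 = byte 3 bit 0; 0 bits remain

Answer: 2 15 44 231 0 1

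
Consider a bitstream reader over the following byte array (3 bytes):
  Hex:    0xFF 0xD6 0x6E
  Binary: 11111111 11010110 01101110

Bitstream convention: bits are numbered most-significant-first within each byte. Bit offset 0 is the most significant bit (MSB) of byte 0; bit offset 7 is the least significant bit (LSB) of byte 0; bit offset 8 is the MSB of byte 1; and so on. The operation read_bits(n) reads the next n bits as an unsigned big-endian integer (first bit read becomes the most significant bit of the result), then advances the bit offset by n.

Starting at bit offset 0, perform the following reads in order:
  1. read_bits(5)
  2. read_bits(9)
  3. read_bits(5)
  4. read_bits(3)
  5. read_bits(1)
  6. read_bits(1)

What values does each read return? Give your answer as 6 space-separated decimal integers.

Read 1: bits[0:5] width=5 -> value=31 (bin 11111); offset now 5 = byte 0 bit 5; 19 bits remain
Read 2: bits[5:14] width=9 -> value=501 (bin 111110101); offset now 14 = byte 1 bit 6; 10 bits remain
Read 3: bits[14:19] width=5 -> value=19 (bin 10011); offset now 19 = byte 2 bit 3; 5 bits remain
Read 4: bits[19:22] width=3 -> value=3 (bin 011); offset now 22 = byte 2 bit 6; 2 bits remain
Read 5: bits[22:23] width=1 -> value=1 (bin 1); offset now 23 = byte 2 bit 7; 1 bits remain
Read 6: bits[23:24] width=1 -> value=0 (bin 0); offset now 24 = byte 3 bit 0; 0 bits remain

Answer: 31 501 19 3 1 0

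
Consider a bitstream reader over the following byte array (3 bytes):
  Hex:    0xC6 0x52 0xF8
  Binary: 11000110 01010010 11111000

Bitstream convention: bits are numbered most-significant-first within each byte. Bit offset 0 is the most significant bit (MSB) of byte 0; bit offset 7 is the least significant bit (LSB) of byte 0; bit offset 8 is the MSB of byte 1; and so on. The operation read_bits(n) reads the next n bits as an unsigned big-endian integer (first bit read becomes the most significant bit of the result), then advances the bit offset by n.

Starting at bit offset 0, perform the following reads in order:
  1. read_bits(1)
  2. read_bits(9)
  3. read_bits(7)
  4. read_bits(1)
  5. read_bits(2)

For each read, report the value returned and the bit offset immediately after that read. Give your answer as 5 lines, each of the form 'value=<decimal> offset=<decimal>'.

Answer: value=1 offset=1
value=281 offset=10
value=37 offset=17
value=1 offset=18
value=3 offset=20

Derivation:
Read 1: bits[0:1] width=1 -> value=1 (bin 1); offset now 1 = byte 0 bit 1; 23 bits remain
Read 2: bits[1:10] width=9 -> value=281 (bin 100011001); offset now 10 = byte 1 bit 2; 14 bits remain
Read 3: bits[10:17] width=7 -> value=37 (bin 0100101); offset now 17 = byte 2 bit 1; 7 bits remain
Read 4: bits[17:18] width=1 -> value=1 (bin 1); offset now 18 = byte 2 bit 2; 6 bits remain
Read 5: bits[18:20] width=2 -> value=3 (bin 11); offset now 20 = byte 2 bit 4; 4 bits remain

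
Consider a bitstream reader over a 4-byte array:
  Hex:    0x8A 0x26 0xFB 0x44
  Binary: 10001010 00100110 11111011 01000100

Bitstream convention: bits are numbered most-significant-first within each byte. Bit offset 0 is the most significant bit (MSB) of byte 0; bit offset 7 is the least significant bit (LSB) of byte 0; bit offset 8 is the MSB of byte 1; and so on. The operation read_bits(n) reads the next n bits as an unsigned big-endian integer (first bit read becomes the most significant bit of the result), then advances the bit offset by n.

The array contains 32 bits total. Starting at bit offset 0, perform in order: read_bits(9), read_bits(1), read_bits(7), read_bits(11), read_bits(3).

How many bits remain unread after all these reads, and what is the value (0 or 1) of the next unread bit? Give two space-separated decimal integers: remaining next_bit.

Answer: 1 0

Derivation:
Read 1: bits[0:9] width=9 -> value=276 (bin 100010100); offset now 9 = byte 1 bit 1; 23 bits remain
Read 2: bits[9:10] width=1 -> value=0 (bin 0); offset now 10 = byte 1 bit 2; 22 bits remain
Read 3: bits[10:17] width=7 -> value=77 (bin 1001101); offset now 17 = byte 2 bit 1; 15 bits remain
Read 4: bits[17:28] width=11 -> value=1972 (bin 11110110100); offset now 28 = byte 3 bit 4; 4 bits remain
Read 5: bits[28:31] width=3 -> value=2 (bin 010); offset now 31 = byte 3 bit 7; 1 bits remain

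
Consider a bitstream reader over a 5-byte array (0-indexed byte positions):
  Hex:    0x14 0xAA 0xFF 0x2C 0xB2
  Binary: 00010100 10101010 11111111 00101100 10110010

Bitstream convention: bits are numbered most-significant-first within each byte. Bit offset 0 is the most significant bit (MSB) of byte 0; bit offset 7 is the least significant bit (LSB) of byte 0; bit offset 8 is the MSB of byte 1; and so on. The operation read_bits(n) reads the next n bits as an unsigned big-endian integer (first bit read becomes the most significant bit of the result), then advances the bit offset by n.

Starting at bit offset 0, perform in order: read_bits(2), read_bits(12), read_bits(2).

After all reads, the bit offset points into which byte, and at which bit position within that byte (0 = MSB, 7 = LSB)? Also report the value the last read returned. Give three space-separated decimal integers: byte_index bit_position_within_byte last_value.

Answer: 2 0 2

Derivation:
Read 1: bits[0:2] width=2 -> value=0 (bin 00); offset now 2 = byte 0 bit 2; 38 bits remain
Read 2: bits[2:14] width=12 -> value=1322 (bin 010100101010); offset now 14 = byte 1 bit 6; 26 bits remain
Read 3: bits[14:16] width=2 -> value=2 (bin 10); offset now 16 = byte 2 bit 0; 24 bits remain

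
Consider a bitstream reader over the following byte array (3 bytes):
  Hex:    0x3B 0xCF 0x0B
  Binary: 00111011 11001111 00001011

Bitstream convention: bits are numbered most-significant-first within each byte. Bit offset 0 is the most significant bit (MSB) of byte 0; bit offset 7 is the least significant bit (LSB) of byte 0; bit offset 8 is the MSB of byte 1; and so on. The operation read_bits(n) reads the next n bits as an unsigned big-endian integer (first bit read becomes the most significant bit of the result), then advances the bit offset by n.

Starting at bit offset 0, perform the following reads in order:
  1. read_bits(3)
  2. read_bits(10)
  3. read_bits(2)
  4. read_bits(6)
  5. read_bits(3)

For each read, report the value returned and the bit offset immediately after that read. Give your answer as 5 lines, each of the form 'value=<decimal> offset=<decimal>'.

Answer: value=1 offset=3
value=889 offset=13
value=3 offset=15
value=33 offset=21
value=3 offset=24

Derivation:
Read 1: bits[0:3] width=3 -> value=1 (bin 001); offset now 3 = byte 0 bit 3; 21 bits remain
Read 2: bits[3:13] width=10 -> value=889 (bin 1101111001); offset now 13 = byte 1 bit 5; 11 bits remain
Read 3: bits[13:15] width=2 -> value=3 (bin 11); offset now 15 = byte 1 bit 7; 9 bits remain
Read 4: bits[15:21] width=6 -> value=33 (bin 100001); offset now 21 = byte 2 bit 5; 3 bits remain
Read 5: bits[21:24] width=3 -> value=3 (bin 011); offset now 24 = byte 3 bit 0; 0 bits remain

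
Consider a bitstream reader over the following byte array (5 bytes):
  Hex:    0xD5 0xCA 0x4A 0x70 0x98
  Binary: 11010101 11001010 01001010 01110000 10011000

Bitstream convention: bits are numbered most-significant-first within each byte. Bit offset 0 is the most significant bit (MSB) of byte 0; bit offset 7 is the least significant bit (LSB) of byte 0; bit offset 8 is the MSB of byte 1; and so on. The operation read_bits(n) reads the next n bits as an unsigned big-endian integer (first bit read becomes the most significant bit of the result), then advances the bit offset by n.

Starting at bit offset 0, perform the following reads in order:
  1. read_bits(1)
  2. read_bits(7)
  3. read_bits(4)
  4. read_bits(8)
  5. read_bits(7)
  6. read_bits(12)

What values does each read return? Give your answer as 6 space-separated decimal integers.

Read 1: bits[0:1] width=1 -> value=1 (bin 1); offset now 1 = byte 0 bit 1; 39 bits remain
Read 2: bits[1:8] width=7 -> value=85 (bin 1010101); offset now 8 = byte 1 bit 0; 32 bits remain
Read 3: bits[8:12] width=4 -> value=12 (bin 1100); offset now 12 = byte 1 bit 4; 28 bits remain
Read 4: bits[12:20] width=8 -> value=164 (bin 10100100); offset now 20 = byte 2 bit 4; 20 bits remain
Read 5: bits[20:27] width=7 -> value=83 (bin 1010011); offset now 27 = byte 3 bit 3; 13 bits remain
Read 6: bits[27:39] width=12 -> value=2124 (bin 100001001100); offset now 39 = byte 4 bit 7; 1 bits remain

Answer: 1 85 12 164 83 2124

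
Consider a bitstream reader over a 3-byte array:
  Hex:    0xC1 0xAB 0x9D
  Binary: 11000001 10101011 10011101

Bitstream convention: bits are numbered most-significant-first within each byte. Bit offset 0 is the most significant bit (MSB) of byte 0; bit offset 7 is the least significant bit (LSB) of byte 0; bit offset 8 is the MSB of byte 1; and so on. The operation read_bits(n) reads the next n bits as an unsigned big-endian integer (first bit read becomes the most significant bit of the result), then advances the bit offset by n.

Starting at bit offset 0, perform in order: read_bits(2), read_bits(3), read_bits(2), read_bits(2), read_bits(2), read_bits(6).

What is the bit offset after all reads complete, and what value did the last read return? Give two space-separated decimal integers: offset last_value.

Read 1: bits[0:2] width=2 -> value=3 (bin 11); offset now 2 = byte 0 bit 2; 22 bits remain
Read 2: bits[2:5] width=3 -> value=0 (bin 000); offset now 5 = byte 0 bit 5; 19 bits remain
Read 3: bits[5:7] width=2 -> value=0 (bin 00); offset now 7 = byte 0 bit 7; 17 bits remain
Read 4: bits[7:9] width=2 -> value=3 (bin 11); offset now 9 = byte 1 bit 1; 15 bits remain
Read 5: bits[9:11] width=2 -> value=1 (bin 01); offset now 11 = byte 1 bit 3; 13 bits remain
Read 6: bits[11:17] width=6 -> value=23 (bin 010111); offset now 17 = byte 2 bit 1; 7 bits remain

Answer: 17 23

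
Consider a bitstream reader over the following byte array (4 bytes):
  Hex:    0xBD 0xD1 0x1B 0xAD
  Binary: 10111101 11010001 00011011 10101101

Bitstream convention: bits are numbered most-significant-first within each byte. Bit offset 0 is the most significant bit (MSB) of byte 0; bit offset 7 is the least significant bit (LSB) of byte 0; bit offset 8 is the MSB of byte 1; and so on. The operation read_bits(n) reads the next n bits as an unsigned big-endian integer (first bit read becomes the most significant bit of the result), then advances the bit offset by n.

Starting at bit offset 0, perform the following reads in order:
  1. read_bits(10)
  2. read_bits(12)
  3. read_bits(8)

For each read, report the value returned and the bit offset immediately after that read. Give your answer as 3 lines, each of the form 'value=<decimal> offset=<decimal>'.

Answer: value=759 offset=10
value=1094 offset=22
value=235 offset=30

Derivation:
Read 1: bits[0:10] width=10 -> value=759 (bin 1011110111); offset now 10 = byte 1 bit 2; 22 bits remain
Read 2: bits[10:22] width=12 -> value=1094 (bin 010001000110); offset now 22 = byte 2 bit 6; 10 bits remain
Read 3: bits[22:30] width=8 -> value=235 (bin 11101011); offset now 30 = byte 3 bit 6; 2 bits remain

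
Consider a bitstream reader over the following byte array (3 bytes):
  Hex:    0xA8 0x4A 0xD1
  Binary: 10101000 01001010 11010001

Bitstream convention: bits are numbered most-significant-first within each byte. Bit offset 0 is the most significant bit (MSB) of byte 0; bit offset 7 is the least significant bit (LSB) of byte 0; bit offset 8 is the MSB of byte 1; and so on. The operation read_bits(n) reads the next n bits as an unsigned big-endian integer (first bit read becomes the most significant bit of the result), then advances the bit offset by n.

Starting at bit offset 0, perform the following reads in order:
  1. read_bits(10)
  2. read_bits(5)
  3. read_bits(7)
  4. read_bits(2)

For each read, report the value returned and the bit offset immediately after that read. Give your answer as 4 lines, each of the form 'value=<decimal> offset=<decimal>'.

Answer: value=673 offset=10
value=5 offset=15
value=52 offset=22
value=1 offset=24

Derivation:
Read 1: bits[0:10] width=10 -> value=673 (bin 1010100001); offset now 10 = byte 1 bit 2; 14 bits remain
Read 2: bits[10:15] width=5 -> value=5 (bin 00101); offset now 15 = byte 1 bit 7; 9 bits remain
Read 3: bits[15:22] width=7 -> value=52 (bin 0110100); offset now 22 = byte 2 bit 6; 2 bits remain
Read 4: bits[22:24] width=2 -> value=1 (bin 01); offset now 24 = byte 3 bit 0; 0 bits remain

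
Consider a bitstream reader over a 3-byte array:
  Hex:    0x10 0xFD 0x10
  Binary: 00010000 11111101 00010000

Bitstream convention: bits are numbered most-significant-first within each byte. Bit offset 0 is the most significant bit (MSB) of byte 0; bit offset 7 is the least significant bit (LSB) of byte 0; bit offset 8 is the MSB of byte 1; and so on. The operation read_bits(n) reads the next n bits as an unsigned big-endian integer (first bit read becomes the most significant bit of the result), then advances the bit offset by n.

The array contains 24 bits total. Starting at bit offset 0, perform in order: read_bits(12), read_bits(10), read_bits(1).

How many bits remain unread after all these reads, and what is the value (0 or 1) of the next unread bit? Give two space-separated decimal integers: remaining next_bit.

Read 1: bits[0:12] width=12 -> value=271 (bin 000100001111); offset now 12 = byte 1 bit 4; 12 bits remain
Read 2: bits[12:22] width=10 -> value=836 (bin 1101000100); offset now 22 = byte 2 bit 6; 2 bits remain
Read 3: bits[22:23] width=1 -> value=0 (bin 0); offset now 23 = byte 2 bit 7; 1 bits remain

Answer: 1 0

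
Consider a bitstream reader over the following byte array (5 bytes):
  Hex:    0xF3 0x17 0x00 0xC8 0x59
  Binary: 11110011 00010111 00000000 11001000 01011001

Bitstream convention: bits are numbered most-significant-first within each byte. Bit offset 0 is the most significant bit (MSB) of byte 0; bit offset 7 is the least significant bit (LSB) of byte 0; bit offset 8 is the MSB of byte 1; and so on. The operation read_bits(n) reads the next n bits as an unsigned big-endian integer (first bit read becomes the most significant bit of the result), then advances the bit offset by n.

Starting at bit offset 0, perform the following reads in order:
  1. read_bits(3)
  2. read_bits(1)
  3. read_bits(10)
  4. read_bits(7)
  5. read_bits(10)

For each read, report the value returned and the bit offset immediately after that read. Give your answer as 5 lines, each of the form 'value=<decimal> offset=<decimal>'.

Answer: value=7 offset=3
value=1 offset=4
value=197 offset=14
value=96 offset=21
value=100 offset=31

Derivation:
Read 1: bits[0:3] width=3 -> value=7 (bin 111); offset now 3 = byte 0 bit 3; 37 bits remain
Read 2: bits[3:4] width=1 -> value=1 (bin 1); offset now 4 = byte 0 bit 4; 36 bits remain
Read 3: bits[4:14] width=10 -> value=197 (bin 0011000101); offset now 14 = byte 1 bit 6; 26 bits remain
Read 4: bits[14:21] width=7 -> value=96 (bin 1100000); offset now 21 = byte 2 bit 5; 19 bits remain
Read 5: bits[21:31] width=10 -> value=100 (bin 0001100100); offset now 31 = byte 3 bit 7; 9 bits remain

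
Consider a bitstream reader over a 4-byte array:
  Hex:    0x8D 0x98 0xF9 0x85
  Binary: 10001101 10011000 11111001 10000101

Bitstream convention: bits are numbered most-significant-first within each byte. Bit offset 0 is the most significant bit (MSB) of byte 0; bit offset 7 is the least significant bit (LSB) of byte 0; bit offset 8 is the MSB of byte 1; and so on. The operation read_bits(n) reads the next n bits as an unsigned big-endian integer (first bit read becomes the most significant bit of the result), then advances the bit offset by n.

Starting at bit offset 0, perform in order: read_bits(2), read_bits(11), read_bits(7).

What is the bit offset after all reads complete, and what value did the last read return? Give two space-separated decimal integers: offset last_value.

Read 1: bits[0:2] width=2 -> value=2 (bin 10); offset now 2 = byte 0 bit 2; 30 bits remain
Read 2: bits[2:13] width=11 -> value=435 (bin 00110110011); offset now 13 = byte 1 bit 5; 19 bits remain
Read 3: bits[13:20] width=7 -> value=15 (bin 0001111); offset now 20 = byte 2 bit 4; 12 bits remain

Answer: 20 15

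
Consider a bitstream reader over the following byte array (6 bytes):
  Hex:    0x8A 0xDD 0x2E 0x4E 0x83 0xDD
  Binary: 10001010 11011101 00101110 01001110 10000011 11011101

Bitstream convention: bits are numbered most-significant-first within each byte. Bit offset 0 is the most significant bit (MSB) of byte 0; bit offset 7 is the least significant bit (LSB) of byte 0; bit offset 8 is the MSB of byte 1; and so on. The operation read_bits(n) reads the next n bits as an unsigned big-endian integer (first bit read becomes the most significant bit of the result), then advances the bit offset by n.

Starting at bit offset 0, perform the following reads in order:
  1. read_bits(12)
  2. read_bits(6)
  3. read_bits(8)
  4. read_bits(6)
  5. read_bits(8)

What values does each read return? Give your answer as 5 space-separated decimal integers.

Answer: 2221 52 185 14 131

Derivation:
Read 1: bits[0:12] width=12 -> value=2221 (bin 100010101101); offset now 12 = byte 1 bit 4; 36 bits remain
Read 2: bits[12:18] width=6 -> value=52 (bin 110100); offset now 18 = byte 2 bit 2; 30 bits remain
Read 3: bits[18:26] width=8 -> value=185 (bin 10111001); offset now 26 = byte 3 bit 2; 22 bits remain
Read 4: bits[26:32] width=6 -> value=14 (bin 001110); offset now 32 = byte 4 bit 0; 16 bits remain
Read 5: bits[32:40] width=8 -> value=131 (bin 10000011); offset now 40 = byte 5 bit 0; 8 bits remain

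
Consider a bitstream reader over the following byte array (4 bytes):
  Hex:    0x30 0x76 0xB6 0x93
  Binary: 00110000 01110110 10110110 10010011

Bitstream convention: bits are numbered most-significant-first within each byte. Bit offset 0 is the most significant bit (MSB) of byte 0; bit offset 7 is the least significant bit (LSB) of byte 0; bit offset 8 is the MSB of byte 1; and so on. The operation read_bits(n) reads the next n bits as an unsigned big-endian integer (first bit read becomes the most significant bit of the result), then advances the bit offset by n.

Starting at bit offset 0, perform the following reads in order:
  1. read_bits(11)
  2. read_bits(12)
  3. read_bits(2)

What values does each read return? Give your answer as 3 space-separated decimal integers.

Read 1: bits[0:11] width=11 -> value=387 (bin 00110000011); offset now 11 = byte 1 bit 3; 21 bits remain
Read 2: bits[11:23] width=12 -> value=2907 (bin 101101011011); offset now 23 = byte 2 bit 7; 9 bits remain
Read 3: bits[23:25] width=2 -> value=1 (bin 01); offset now 25 = byte 3 bit 1; 7 bits remain

Answer: 387 2907 1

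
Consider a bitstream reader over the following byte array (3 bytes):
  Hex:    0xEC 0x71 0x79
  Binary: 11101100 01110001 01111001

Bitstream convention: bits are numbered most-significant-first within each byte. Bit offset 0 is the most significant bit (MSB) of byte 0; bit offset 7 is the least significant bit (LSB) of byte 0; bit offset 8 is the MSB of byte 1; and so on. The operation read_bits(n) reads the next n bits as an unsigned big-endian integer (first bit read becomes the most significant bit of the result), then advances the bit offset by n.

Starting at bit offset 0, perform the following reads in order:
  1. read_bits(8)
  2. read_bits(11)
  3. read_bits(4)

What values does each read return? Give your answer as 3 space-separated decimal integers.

Read 1: bits[0:8] width=8 -> value=236 (bin 11101100); offset now 8 = byte 1 bit 0; 16 bits remain
Read 2: bits[8:19] width=11 -> value=907 (bin 01110001011); offset now 19 = byte 2 bit 3; 5 bits remain
Read 3: bits[19:23] width=4 -> value=12 (bin 1100); offset now 23 = byte 2 bit 7; 1 bits remain

Answer: 236 907 12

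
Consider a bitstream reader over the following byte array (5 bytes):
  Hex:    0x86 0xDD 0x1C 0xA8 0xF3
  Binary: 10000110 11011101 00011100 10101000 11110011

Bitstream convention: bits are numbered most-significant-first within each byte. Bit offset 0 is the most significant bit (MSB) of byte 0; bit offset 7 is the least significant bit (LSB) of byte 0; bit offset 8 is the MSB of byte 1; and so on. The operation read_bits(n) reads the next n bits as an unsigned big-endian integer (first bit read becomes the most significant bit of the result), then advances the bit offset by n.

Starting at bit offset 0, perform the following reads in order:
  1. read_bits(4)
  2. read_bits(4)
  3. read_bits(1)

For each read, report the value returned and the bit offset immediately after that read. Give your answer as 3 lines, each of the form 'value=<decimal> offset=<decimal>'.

Answer: value=8 offset=4
value=6 offset=8
value=1 offset=9

Derivation:
Read 1: bits[0:4] width=4 -> value=8 (bin 1000); offset now 4 = byte 0 bit 4; 36 bits remain
Read 2: bits[4:8] width=4 -> value=6 (bin 0110); offset now 8 = byte 1 bit 0; 32 bits remain
Read 3: bits[8:9] width=1 -> value=1 (bin 1); offset now 9 = byte 1 bit 1; 31 bits remain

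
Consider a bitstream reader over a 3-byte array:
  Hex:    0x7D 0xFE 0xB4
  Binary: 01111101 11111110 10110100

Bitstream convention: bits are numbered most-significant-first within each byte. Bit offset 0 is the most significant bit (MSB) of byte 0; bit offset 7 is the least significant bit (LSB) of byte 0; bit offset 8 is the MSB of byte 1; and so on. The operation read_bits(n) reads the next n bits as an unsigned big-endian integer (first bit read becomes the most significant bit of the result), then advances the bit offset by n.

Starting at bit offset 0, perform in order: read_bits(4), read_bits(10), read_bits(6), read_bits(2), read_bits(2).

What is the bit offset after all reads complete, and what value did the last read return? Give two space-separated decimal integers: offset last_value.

Read 1: bits[0:4] width=4 -> value=7 (bin 0111); offset now 4 = byte 0 bit 4; 20 bits remain
Read 2: bits[4:14] width=10 -> value=895 (bin 1101111111); offset now 14 = byte 1 bit 6; 10 bits remain
Read 3: bits[14:20] width=6 -> value=43 (bin 101011); offset now 20 = byte 2 bit 4; 4 bits remain
Read 4: bits[20:22] width=2 -> value=1 (bin 01); offset now 22 = byte 2 bit 6; 2 bits remain
Read 5: bits[22:24] width=2 -> value=0 (bin 00); offset now 24 = byte 3 bit 0; 0 bits remain

Answer: 24 0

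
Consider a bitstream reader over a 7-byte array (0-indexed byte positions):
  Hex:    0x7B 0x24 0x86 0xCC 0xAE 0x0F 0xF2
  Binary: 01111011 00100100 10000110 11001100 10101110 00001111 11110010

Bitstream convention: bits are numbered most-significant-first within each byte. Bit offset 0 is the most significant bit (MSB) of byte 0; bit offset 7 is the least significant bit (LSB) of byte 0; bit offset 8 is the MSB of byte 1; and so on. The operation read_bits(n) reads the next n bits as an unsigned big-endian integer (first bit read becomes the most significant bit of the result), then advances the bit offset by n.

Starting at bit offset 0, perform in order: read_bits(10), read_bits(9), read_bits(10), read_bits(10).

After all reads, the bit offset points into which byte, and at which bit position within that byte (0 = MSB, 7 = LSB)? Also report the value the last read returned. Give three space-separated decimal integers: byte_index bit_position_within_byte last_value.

Answer: 4 7 599

Derivation:
Read 1: bits[0:10] width=10 -> value=492 (bin 0111101100); offset now 10 = byte 1 bit 2; 46 bits remain
Read 2: bits[10:19] width=9 -> value=292 (bin 100100100); offset now 19 = byte 2 bit 3; 37 bits remain
Read 3: bits[19:29] width=10 -> value=217 (bin 0011011001); offset now 29 = byte 3 bit 5; 27 bits remain
Read 4: bits[29:39] width=10 -> value=599 (bin 1001010111); offset now 39 = byte 4 bit 7; 17 bits remain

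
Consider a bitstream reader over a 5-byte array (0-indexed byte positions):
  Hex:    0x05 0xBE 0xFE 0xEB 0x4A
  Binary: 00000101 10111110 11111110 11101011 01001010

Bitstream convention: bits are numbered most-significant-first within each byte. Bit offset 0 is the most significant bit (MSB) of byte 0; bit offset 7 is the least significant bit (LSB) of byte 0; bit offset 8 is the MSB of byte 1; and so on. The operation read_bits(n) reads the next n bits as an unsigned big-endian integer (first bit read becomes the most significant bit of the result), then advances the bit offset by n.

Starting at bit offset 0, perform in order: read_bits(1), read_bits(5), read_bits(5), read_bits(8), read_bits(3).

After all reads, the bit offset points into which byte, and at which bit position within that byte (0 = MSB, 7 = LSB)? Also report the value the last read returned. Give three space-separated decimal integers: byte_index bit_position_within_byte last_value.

Read 1: bits[0:1] width=1 -> value=0 (bin 0); offset now 1 = byte 0 bit 1; 39 bits remain
Read 2: bits[1:6] width=5 -> value=1 (bin 00001); offset now 6 = byte 0 bit 6; 34 bits remain
Read 3: bits[6:11] width=5 -> value=13 (bin 01101); offset now 11 = byte 1 bit 3; 29 bits remain
Read 4: bits[11:19] width=8 -> value=247 (bin 11110111); offset now 19 = byte 2 bit 3; 21 bits remain
Read 5: bits[19:22] width=3 -> value=7 (bin 111); offset now 22 = byte 2 bit 6; 18 bits remain

Answer: 2 6 7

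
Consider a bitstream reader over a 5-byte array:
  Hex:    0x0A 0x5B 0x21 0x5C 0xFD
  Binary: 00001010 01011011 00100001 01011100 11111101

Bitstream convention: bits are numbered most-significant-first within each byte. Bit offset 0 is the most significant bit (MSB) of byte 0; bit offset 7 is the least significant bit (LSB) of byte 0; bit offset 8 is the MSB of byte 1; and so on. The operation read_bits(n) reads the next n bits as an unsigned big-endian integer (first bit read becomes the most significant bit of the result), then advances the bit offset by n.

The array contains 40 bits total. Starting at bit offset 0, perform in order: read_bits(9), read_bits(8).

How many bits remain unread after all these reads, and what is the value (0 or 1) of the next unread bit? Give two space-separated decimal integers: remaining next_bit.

Read 1: bits[0:9] width=9 -> value=20 (bin 000010100); offset now 9 = byte 1 bit 1; 31 bits remain
Read 2: bits[9:17] width=8 -> value=182 (bin 10110110); offset now 17 = byte 2 bit 1; 23 bits remain

Answer: 23 0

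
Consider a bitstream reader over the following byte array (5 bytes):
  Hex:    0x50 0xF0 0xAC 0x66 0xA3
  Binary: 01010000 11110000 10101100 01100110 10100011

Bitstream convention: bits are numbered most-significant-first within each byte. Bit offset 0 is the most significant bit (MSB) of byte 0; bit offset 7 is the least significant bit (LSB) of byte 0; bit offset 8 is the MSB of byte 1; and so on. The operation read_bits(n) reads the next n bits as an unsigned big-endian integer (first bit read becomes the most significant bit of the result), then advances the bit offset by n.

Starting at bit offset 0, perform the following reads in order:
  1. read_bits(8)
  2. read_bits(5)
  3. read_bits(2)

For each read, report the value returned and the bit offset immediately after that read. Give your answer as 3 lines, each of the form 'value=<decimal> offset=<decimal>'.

Answer: value=80 offset=8
value=30 offset=13
value=0 offset=15

Derivation:
Read 1: bits[0:8] width=8 -> value=80 (bin 01010000); offset now 8 = byte 1 bit 0; 32 bits remain
Read 2: bits[8:13] width=5 -> value=30 (bin 11110); offset now 13 = byte 1 bit 5; 27 bits remain
Read 3: bits[13:15] width=2 -> value=0 (bin 00); offset now 15 = byte 1 bit 7; 25 bits remain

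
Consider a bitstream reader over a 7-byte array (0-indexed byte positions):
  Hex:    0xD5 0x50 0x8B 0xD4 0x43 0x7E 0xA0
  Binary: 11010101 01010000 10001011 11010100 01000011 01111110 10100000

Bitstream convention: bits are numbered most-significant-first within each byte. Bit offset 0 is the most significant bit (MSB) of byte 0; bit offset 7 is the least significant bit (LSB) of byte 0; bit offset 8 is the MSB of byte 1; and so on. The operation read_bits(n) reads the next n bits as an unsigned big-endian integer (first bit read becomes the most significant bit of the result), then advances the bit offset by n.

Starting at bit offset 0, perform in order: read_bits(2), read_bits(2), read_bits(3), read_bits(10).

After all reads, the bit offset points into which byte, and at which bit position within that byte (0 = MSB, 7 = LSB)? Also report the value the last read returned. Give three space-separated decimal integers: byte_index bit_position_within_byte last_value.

Answer: 2 1 673

Derivation:
Read 1: bits[0:2] width=2 -> value=3 (bin 11); offset now 2 = byte 0 bit 2; 54 bits remain
Read 2: bits[2:4] width=2 -> value=1 (bin 01); offset now 4 = byte 0 bit 4; 52 bits remain
Read 3: bits[4:7] width=3 -> value=2 (bin 010); offset now 7 = byte 0 bit 7; 49 bits remain
Read 4: bits[7:17] width=10 -> value=673 (bin 1010100001); offset now 17 = byte 2 bit 1; 39 bits remain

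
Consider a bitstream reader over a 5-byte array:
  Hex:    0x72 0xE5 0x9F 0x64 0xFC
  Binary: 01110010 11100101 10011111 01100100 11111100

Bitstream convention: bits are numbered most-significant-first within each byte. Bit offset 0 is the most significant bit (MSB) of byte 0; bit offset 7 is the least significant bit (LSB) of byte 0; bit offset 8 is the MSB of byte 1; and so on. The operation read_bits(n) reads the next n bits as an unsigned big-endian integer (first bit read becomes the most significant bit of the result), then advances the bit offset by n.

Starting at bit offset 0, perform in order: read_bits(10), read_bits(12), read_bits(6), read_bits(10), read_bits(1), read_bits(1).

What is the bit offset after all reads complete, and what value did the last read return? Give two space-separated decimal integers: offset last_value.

Read 1: bits[0:10] width=10 -> value=459 (bin 0111001011); offset now 10 = byte 1 bit 2; 30 bits remain
Read 2: bits[10:22] width=12 -> value=2407 (bin 100101100111); offset now 22 = byte 2 bit 6; 18 bits remain
Read 3: bits[22:28] width=6 -> value=54 (bin 110110); offset now 28 = byte 3 bit 4; 12 bits remain
Read 4: bits[28:38] width=10 -> value=319 (bin 0100111111); offset now 38 = byte 4 bit 6; 2 bits remain
Read 5: bits[38:39] width=1 -> value=0 (bin 0); offset now 39 = byte 4 bit 7; 1 bits remain
Read 6: bits[39:40] width=1 -> value=0 (bin 0); offset now 40 = byte 5 bit 0; 0 bits remain

Answer: 40 0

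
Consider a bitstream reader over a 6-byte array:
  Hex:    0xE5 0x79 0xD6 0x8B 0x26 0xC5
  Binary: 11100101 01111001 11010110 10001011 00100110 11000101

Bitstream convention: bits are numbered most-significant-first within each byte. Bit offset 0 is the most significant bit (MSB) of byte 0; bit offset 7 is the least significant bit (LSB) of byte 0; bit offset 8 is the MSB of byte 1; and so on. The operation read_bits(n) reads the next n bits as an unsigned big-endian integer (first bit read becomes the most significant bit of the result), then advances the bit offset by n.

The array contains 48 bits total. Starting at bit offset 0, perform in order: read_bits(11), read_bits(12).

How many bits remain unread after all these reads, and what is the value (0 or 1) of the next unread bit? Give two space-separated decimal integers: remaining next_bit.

Answer: 25 0

Derivation:
Read 1: bits[0:11] width=11 -> value=1835 (bin 11100101011); offset now 11 = byte 1 bit 3; 37 bits remain
Read 2: bits[11:23] width=12 -> value=3307 (bin 110011101011); offset now 23 = byte 2 bit 7; 25 bits remain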